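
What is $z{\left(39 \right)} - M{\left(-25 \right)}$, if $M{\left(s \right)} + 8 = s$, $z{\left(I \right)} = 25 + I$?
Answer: $97$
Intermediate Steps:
$M{\left(s \right)} = -8 + s$
$z{\left(39 \right)} - M{\left(-25 \right)} = \left(25 + 39\right) - \left(-8 - 25\right) = 64 - -33 = 64 + 33 = 97$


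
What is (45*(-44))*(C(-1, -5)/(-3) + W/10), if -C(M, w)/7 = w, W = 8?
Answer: 21516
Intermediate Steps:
C(M, w) = -7*w
(45*(-44))*(C(-1, -5)/(-3) + W/10) = (45*(-44))*(-7*(-5)/(-3) + 8/10) = -1980*(35*(-1/3) + 8*(1/10)) = -1980*(-35/3 + 4/5) = -1980*(-163/15) = 21516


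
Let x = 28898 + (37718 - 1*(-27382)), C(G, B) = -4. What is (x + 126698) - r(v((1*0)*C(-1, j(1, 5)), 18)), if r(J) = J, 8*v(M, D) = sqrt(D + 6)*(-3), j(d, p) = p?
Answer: 220696 + 3*sqrt(6)/4 ≈ 2.2070e+5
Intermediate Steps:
v(M, D) = -3*sqrt(6 + D)/8 (v(M, D) = (sqrt(D + 6)*(-3))/8 = (sqrt(6 + D)*(-3))/8 = (-3*sqrt(6 + D))/8 = -3*sqrt(6 + D)/8)
x = 93998 (x = 28898 + (37718 + 27382) = 28898 + 65100 = 93998)
(x + 126698) - r(v((1*0)*C(-1, j(1, 5)), 18)) = (93998 + 126698) - (-3)*sqrt(6 + 18)/8 = 220696 - (-3)*sqrt(24)/8 = 220696 - (-3)*2*sqrt(6)/8 = 220696 - (-3)*sqrt(6)/4 = 220696 + 3*sqrt(6)/4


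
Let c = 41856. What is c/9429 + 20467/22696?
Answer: 380982373/71333528 ≈ 5.3409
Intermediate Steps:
c/9429 + 20467/22696 = 41856/9429 + 20467/22696 = 41856*(1/9429) + 20467*(1/22696) = 13952/3143 + 20467/22696 = 380982373/71333528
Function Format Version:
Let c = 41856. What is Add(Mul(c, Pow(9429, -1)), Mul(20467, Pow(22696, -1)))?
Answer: Rational(380982373, 71333528) ≈ 5.3409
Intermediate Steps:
Add(Mul(c, Pow(9429, -1)), Mul(20467, Pow(22696, -1))) = Add(Mul(41856, Pow(9429, -1)), Mul(20467, Pow(22696, -1))) = Add(Mul(41856, Rational(1, 9429)), Mul(20467, Rational(1, 22696))) = Add(Rational(13952, 3143), Rational(20467, 22696)) = Rational(380982373, 71333528)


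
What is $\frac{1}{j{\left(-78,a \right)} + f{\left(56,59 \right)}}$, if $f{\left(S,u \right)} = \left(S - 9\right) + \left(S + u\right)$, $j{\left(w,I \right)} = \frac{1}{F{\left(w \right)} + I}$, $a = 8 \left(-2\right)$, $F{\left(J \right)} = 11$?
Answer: $\frac{5}{809} \approx 0.0061805$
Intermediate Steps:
$a = -16$
$j{\left(w,I \right)} = \frac{1}{11 + I}$
$f{\left(S,u \right)} = -9 + u + 2 S$ ($f{\left(S,u \right)} = \left(-9 + S\right) + \left(S + u\right) = -9 + u + 2 S$)
$\frac{1}{j{\left(-78,a \right)} + f{\left(56,59 \right)}} = \frac{1}{\frac{1}{11 - 16} + \left(-9 + 59 + 2 \cdot 56\right)} = \frac{1}{\frac{1}{-5} + \left(-9 + 59 + 112\right)} = \frac{1}{- \frac{1}{5} + 162} = \frac{1}{\frac{809}{5}} = \frac{5}{809}$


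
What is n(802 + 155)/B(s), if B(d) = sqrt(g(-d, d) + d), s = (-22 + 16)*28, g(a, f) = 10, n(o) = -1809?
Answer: 1809*I*sqrt(158)/158 ≈ 143.92*I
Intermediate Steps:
s = -168 (s = -6*28 = -168)
B(d) = sqrt(10 + d)
n(802 + 155)/B(s) = -1809/sqrt(10 - 168) = -1809*(-I*sqrt(158)/158) = -(-1809)*I*sqrt(158)/158 = 1809*I*sqrt(158)/158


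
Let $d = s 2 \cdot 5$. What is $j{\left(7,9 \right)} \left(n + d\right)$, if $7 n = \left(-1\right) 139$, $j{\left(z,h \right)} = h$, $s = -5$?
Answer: $- \frac{4401}{7} \approx -628.71$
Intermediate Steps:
$n = - \frac{139}{7}$ ($n = \frac{\left(-1\right) 139}{7} = \frac{1}{7} \left(-139\right) = - \frac{139}{7} \approx -19.857$)
$d = -50$ ($d = \left(-5\right) 2 \cdot 5 = \left(-10\right) 5 = -50$)
$j{\left(7,9 \right)} \left(n + d\right) = 9 \left(- \frac{139}{7} - 50\right) = 9 \left(- \frac{489}{7}\right) = - \frac{4401}{7}$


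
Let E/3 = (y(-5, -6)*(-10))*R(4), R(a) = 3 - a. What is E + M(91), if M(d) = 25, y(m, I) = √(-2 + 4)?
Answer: 25 + 30*√2 ≈ 67.426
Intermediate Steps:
y(m, I) = √2
E = 30*√2 (E = 3*((√2*(-10))*(3 - 1*4)) = 3*((-10*√2)*(3 - 4)) = 3*(-10*√2*(-1)) = 3*(10*√2) = 30*√2 ≈ 42.426)
E + M(91) = 30*√2 + 25 = 25 + 30*√2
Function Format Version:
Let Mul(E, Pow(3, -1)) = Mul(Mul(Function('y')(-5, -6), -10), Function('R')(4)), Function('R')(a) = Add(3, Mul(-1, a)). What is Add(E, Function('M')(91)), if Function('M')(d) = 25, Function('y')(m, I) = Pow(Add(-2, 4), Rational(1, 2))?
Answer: Add(25, Mul(30, Pow(2, Rational(1, 2)))) ≈ 67.426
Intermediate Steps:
Function('y')(m, I) = Pow(2, Rational(1, 2))
E = Mul(30, Pow(2, Rational(1, 2))) (E = Mul(3, Mul(Mul(Pow(2, Rational(1, 2)), -10), Add(3, Mul(-1, 4)))) = Mul(3, Mul(Mul(-10, Pow(2, Rational(1, 2))), Add(3, -4))) = Mul(3, Mul(Mul(-10, Pow(2, Rational(1, 2))), -1)) = Mul(3, Mul(10, Pow(2, Rational(1, 2)))) = Mul(30, Pow(2, Rational(1, 2))) ≈ 42.426)
Add(E, Function('M')(91)) = Add(Mul(30, Pow(2, Rational(1, 2))), 25) = Add(25, Mul(30, Pow(2, Rational(1, 2))))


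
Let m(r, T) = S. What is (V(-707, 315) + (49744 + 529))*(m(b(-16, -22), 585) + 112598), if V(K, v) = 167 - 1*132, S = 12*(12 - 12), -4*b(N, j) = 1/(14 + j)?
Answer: 5664580184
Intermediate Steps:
b(N, j) = -1/(4*(14 + j))
S = 0 (S = 12*0 = 0)
m(r, T) = 0
V(K, v) = 35 (V(K, v) = 167 - 132 = 35)
(V(-707, 315) + (49744 + 529))*(m(b(-16, -22), 585) + 112598) = (35 + (49744 + 529))*(0 + 112598) = (35 + 50273)*112598 = 50308*112598 = 5664580184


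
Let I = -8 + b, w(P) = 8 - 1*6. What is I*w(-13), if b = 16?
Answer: 16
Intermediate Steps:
w(P) = 2 (w(P) = 8 - 6 = 2)
I = 8 (I = -8 + 16 = 8)
I*w(-13) = 8*2 = 16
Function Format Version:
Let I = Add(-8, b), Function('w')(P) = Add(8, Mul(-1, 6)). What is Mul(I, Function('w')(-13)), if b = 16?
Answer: 16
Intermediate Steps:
Function('w')(P) = 2 (Function('w')(P) = Add(8, -6) = 2)
I = 8 (I = Add(-8, 16) = 8)
Mul(I, Function('w')(-13)) = Mul(8, 2) = 16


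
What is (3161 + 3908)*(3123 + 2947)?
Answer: 42908830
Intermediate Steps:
(3161 + 3908)*(3123 + 2947) = 7069*6070 = 42908830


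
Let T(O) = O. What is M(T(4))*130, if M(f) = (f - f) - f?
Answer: -520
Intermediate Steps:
M(f) = -f (M(f) = 0 - f = -f)
M(T(4))*130 = -1*4*130 = -4*130 = -520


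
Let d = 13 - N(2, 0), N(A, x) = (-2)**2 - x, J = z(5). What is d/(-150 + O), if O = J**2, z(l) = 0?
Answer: -3/50 ≈ -0.060000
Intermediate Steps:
J = 0
N(A, x) = 4 - x
O = 0 (O = 0**2 = 0)
d = 9 (d = 13 - (4 - 1*0) = 13 - (4 + 0) = 13 - 1*4 = 13 - 4 = 9)
d/(-150 + O) = 9/(-150 + 0) = 9/(-150) = 9*(-1/150) = -3/50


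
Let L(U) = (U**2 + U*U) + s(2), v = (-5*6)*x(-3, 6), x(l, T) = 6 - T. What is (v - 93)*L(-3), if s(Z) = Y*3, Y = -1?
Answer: -1395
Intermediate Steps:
s(Z) = -3 (s(Z) = -1*3 = -3)
v = 0 (v = (-5*6)*(6 - 1*6) = -30*(6 - 6) = -30*0 = 0)
L(U) = -3 + 2*U**2 (L(U) = (U**2 + U*U) - 3 = (U**2 + U**2) - 3 = 2*U**2 - 3 = -3 + 2*U**2)
(v - 93)*L(-3) = (0 - 93)*(-3 + 2*(-3)**2) = -93*(-3 + 2*9) = -93*(-3 + 18) = -93*15 = -1395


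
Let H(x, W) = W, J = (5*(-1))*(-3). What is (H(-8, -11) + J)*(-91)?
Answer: -364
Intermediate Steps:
J = 15 (J = -5*(-3) = 15)
(H(-8, -11) + J)*(-91) = (-11 + 15)*(-91) = 4*(-91) = -364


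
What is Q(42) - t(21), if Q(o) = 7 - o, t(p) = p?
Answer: -56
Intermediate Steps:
Q(42) - t(21) = (7 - 1*42) - 1*21 = (7 - 42) - 21 = -35 - 21 = -56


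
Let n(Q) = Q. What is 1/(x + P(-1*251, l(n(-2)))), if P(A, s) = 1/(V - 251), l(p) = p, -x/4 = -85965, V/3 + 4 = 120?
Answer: 97/33354421 ≈ 2.9082e-6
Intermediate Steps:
V = 348 (V = -12 + 3*120 = -12 + 360 = 348)
x = 343860 (x = -4*(-85965) = 343860)
P(A, s) = 1/97 (P(A, s) = 1/(348 - 251) = 1/97)
1/(x + P(-1*251, l(n(-2)))) = 1/(343860 + 1/97) = 1/(33354421/97) = 97/33354421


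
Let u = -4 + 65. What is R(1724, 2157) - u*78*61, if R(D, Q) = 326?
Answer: -289912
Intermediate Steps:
u = 61
R(1724, 2157) - u*78*61 = 326 - 61*78*61 = 326 - 4758*61 = 326 - 1*290238 = 326 - 290238 = -289912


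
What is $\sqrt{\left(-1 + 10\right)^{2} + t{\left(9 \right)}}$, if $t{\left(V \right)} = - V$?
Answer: $6 \sqrt{2} \approx 8.4853$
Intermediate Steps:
$\sqrt{\left(-1 + 10\right)^{2} + t{\left(9 \right)}} = \sqrt{\left(-1 + 10\right)^{2} - 9} = \sqrt{9^{2} - 9} = \sqrt{81 - 9} = \sqrt{72} = 6 \sqrt{2}$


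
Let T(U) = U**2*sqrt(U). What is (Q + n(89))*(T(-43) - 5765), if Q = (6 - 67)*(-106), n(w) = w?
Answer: -37789575 + 12120195*I*sqrt(43) ≈ -3.779e+7 + 7.9477e+7*I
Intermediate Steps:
T(U) = U**(5/2)
Q = 6466 (Q = -61*(-106) = 6466)
(Q + n(89))*(T(-43) - 5765) = (6466 + 89)*((-43)**(5/2) - 5765) = 6555*(1849*I*sqrt(43) - 5765) = 6555*(-5765 + 1849*I*sqrt(43)) = -37789575 + 12120195*I*sqrt(43)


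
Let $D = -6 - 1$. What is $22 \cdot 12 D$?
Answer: $-1848$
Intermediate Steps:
$D = -7$ ($D = -6 - 1 = -7$)
$22 \cdot 12 D = 22 \cdot 12 \left(-7\right) = 264 \left(-7\right) = -1848$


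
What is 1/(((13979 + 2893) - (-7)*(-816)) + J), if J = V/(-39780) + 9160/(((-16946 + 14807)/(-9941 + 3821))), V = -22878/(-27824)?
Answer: 43843111520/1638335293512977 ≈ 2.6761e-5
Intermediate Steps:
V = 11439/13912 (V = -22878*(-1/27824) = 11439/13912 ≈ 0.82224)
J = 1149046168949777/43843111520 (J = (11439/13912)/(-39780) + 9160/(((-16946 + 14807)/(-9941 + 3821))) = (11439/13912)*(-1/39780) + 9160/((-2139/(-6120))) = -1271/61491040 + 9160/((-2139*(-1/6120))) = -1271/61491040 + 9160/(713/2040) = -1271/61491040 + 9160*(2040/713) = -1271/61491040 + 18686400/713 = 1149046168949777/43843111520 ≈ 26208.)
1/(((13979 + 2893) - (-7)*(-816)) + J) = 1/(((13979 + 2893) - (-7)*(-816)) + 1149046168949777/43843111520) = 1/((16872 - 1*5712) + 1149046168949777/43843111520) = 1/((16872 - 5712) + 1149046168949777/43843111520) = 1/(11160 + 1149046168949777/43843111520) = 1/(1638335293512977/43843111520) = 43843111520/1638335293512977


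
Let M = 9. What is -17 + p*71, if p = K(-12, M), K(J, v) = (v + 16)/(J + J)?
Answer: -2183/24 ≈ -90.958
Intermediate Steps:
K(J, v) = (16 + v)/(2*J) (K(J, v) = (16 + v)/((2*J)) = (16 + v)*(1/(2*J)) = (16 + v)/(2*J))
p = -25/24 (p = (½)*(16 + 9)/(-12) = (½)*(-1/12)*25 = -25/24 ≈ -1.0417)
-17 + p*71 = -17 - 25/24*71 = -17 - 1775/24 = -2183/24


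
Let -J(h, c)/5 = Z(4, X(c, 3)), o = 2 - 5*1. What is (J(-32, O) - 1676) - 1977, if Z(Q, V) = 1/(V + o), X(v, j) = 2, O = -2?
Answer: -3648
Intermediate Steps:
o = -3 (o = 2 - 5 = -3)
Z(Q, V) = 1/(-3 + V) (Z(Q, V) = 1/(V - 3) = 1/(-3 + V))
J(h, c) = 5 (J(h, c) = -5/(-3 + 2) = -5/(-1) = -5*(-1) = 5)
(J(-32, O) - 1676) - 1977 = (5 - 1676) - 1977 = -1671 - 1977 = -3648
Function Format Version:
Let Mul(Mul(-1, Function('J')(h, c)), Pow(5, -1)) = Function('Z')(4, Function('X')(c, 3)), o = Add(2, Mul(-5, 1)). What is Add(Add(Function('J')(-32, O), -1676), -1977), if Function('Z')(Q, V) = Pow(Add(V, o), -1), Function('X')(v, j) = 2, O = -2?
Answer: -3648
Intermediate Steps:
o = -3 (o = Add(2, -5) = -3)
Function('Z')(Q, V) = Pow(Add(-3, V), -1) (Function('Z')(Q, V) = Pow(Add(V, -3), -1) = Pow(Add(-3, V), -1))
Function('J')(h, c) = 5 (Function('J')(h, c) = Mul(-5, Pow(Add(-3, 2), -1)) = Mul(-5, Pow(-1, -1)) = Mul(-5, -1) = 5)
Add(Add(Function('J')(-32, O), -1676), -1977) = Add(Add(5, -1676), -1977) = Add(-1671, -1977) = -3648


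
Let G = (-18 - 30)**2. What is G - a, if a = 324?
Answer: 1980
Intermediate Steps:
G = 2304 (G = (-48)**2 = 2304)
G - a = 2304 - 1*324 = 2304 - 324 = 1980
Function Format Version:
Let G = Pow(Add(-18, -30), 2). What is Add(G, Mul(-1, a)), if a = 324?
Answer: 1980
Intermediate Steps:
G = 2304 (G = Pow(-48, 2) = 2304)
Add(G, Mul(-1, a)) = Add(2304, Mul(-1, 324)) = Add(2304, -324) = 1980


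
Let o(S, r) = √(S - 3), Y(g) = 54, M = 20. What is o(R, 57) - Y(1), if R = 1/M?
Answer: -54 + I*√295/10 ≈ -54.0 + 1.7176*I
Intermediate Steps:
R = 1/20 ≈ 0.050000
o(S, r) = √(-3 + S)
o(R, 57) - Y(1) = √(-3 + 1/20) - 1*54 = √(-59/20) - 54 = I*√295/10 - 54 = -54 + I*√295/10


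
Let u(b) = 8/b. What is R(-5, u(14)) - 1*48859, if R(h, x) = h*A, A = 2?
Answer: -48869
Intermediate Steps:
R(h, x) = 2*h (R(h, x) = h*2 = 2*h)
R(-5, u(14)) - 1*48859 = 2*(-5) - 1*48859 = -10 - 48859 = -48869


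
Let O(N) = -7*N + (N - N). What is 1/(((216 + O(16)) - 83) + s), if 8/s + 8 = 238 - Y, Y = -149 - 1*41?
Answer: 105/2207 ≈ 0.047576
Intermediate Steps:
Y = -190 (Y = -149 - 41 = -190)
O(N) = -7*N (O(N) = -7*N + 0 = -7*N)
s = 2/105 (s = 8/(-8 + (238 - 1*(-190))) = 8/(-8 + (238 + 190)) = 8/(-8 + 428) = 8/420 = 8*(1/420) = 2/105 ≈ 0.019048)
1/(((216 + O(16)) - 83) + s) = 1/(((216 - 7*16) - 83) + 2/105) = 1/(((216 - 112) - 83) + 2/105) = 1/((104 - 83) + 2/105) = 1/(21 + 2/105) = 1/(2207/105) = 105/2207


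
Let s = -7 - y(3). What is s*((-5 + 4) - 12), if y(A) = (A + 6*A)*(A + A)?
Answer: 1729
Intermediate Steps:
y(A) = 14*A² (y(A) = (7*A)*(2*A) = 14*A²)
s = -133 (s = -7 - 14*3² = -7 - 14*9 = -7 - 1*126 = -7 - 126 = -133)
s*((-5 + 4) - 12) = -133*((-5 + 4) - 12) = -133*(-1 - 12) = -133*(-13) = 1729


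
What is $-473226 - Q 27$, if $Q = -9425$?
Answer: $-218751$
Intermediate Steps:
$-473226 - Q 27 = -473226 - \left(-9425\right) 27 = -473226 - -254475 = -473226 + 254475 = -218751$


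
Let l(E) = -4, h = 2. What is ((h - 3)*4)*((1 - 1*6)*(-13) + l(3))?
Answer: -244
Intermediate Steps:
((h - 3)*4)*((1 - 1*6)*(-13) + l(3)) = ((2 - 3)*4)*((1 - 1*6)*(-13) - 4) = (-1*4)*((1 - 6)*(-13) - 4) = -4*(-5*(-13) - 4) = -4*(65 - 4) = -4*61 = -244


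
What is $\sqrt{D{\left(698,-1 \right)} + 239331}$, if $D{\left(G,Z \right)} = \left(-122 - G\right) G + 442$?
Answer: $i \sqrt{332587} \approx 576.7 i$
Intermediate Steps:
$D{\left(G,Z \right)} = 442 + G \left(-122 - G\right)$ ($D{\left(G,Z \right)} = G \left(-122 - G\right) + 442 = 442 + G \left(-122 - G\right)$)
$\sqrt{D{\left(698,-1 \right)} + 239331} = \sqrt{\left(442 - 698^{2} - 85156\right) + 239331} = \sqrt{\left(442 - 487204 - 85156\right) + 239331} = \sqrt{-571918 + 239331} = \sqrt{-332587} = i \sqrt{332587}$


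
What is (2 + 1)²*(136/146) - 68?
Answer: -4352/73 ≈ -59.616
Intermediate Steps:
(2 + 1)²*(136/146) - 68 = 3²*(136*(1/146)) - 68 = 9*(68/73) - 68 = 612/73 - 68 = -4352/73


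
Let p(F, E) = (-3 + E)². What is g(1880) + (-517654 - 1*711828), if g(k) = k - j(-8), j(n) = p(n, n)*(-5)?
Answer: -1226997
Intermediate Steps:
j(n) = -5*(-3 + n)² (j(n) = (-3 + n)²*(-5) = -5*(-3 + n)²)
g(k) = 605 + k (g(k) = k - (-5)*(-3 - 8)² = k - (-5)*(-11)² = k - (-5)*121 = k - 1*(-605) = k + 605 = 605 + k)
g(1880) + (-517654 - 1*711828) = (605 + 1880) + (-517654 - 1*711828) = 2485 + (-517654 - 711828) = 2485 - 1229482 = -1226997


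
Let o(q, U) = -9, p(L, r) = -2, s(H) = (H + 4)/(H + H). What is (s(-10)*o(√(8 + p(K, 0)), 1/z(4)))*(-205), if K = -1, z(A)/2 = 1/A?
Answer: 1107/2 ≈ 553.50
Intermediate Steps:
z(A) = 2/A
s(H) = (4 + H)/(2*H) (s(H) = (4 + H)/((2*H)) = (4 + H)*(1/(2*H)) = (4 + H)/(2*H))
(s(-10)*o(√(8 + p(K, 0)), 1/z(4)))*(-205) = (((½)*(4 - 10)/(-10))*(-9))*(-205) = (((½)*(-⅒)*(-6))*(-9))*(-205) = ((3/10)*(-9))*(-205) = -27/10*(-205) = 1107/2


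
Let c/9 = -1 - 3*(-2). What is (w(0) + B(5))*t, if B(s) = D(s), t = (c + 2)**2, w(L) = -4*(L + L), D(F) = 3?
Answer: 6627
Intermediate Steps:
c = 45 (c = 9*(-1 - 3*(-2)) = 9*(-1 + 6) = 9*5 = 45)
w(L) = -8*L
t = 2209 (t = (45 + 2)**2 = 47**2 = 2209)
B(s) = 3
(w(0) + B(5))*t = (-8*0 + 3)*2209 = (0 + 3)*2209 = 3*2209 = 6627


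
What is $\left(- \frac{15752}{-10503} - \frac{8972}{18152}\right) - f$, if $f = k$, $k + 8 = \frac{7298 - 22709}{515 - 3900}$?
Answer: $\frac{718398957361}{161337948390} \approx 4.4528$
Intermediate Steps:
$k = - \frac{11669}{3385}$ ($k = -8 + \frac{7298 - 22709}{515 - 3900} = -8 - \frac{15411}{515 - 3900} = -8 - \frac{15411}{-3385} = -8 - - \frac{15411}{3385} = -8 + \frac{15411}{3385} = - \frac{11669}{3385} \approx -3.4473$)
$f = - \frac{11669}{3385} \approx -3.4473$
$\left(- \frac{15752}{-10503} - \frac{8972}{18152}\right) - f = \left(- \frac{15752}{-10503} - \frac{8972}{18152}\right) - - \frac{11669}{3385} = \left(\left(-15752\right) \left(- \frac{1}{10503}\right) - \frac{2243}{4538}\right) + \frac{11669}{3385} = \left(\frac{15752}{10503} - \frac{2243}{4538}\right) + \frac{11669}{3385} = \frac{47924347}{47662614} + \frac{11669}{3385} = \frac{718398957361}{161337948390}$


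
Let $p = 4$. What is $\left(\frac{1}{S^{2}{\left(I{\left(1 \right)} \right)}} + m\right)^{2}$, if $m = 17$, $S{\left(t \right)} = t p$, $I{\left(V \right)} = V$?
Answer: $\frac{74529}{256} \approx 291.13$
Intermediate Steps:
$S{\left(t \right)} = 4 t$ ($S{\left(t \right)} = t 4 = 4 t$)
$\left(\frac{1}{S^{2}{\left(I{\left(1 \right)} \right)}} + m\right)^{2} = \left(\frac{1}{\left(4 \cdot 1\right)^{2}} + 17\right)^{2} = \left(\frac{1}{4^{2}} + 17\right)^{2} = \left(\frac{1}{16} + 17\right)^{2} = \left(\frac{273}{16}\right)^{2} = \frac{74529}{256}$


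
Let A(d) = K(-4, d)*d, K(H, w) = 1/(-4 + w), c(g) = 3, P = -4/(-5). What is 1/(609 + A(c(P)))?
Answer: 1/606 ≈ 0.0016502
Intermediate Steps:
P = ⅘ (P = -4*(-⅕) = ⅘ ≈ 0.80000)
A(d) = d/(-4 + d)
1/(609 + A(c(P))) = 1/(609 + 3/(-4 + 3)) = 1/(609 + 3/(-1)) = 1/(609 + 3*(-1)) = 1/(609 - 3) = 1/606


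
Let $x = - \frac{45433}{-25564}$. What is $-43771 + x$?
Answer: $- \frac{1118916411}{25564} \approx -43769.0$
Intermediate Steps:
$x = \frac{45433}{25564}$ ($x = \left(-45433\right) \left(- \frac{1}{25564}\right) = \frac{45433}{25564} \approx 1.7772$)
$-43771 + x = -43771 + \frac{45433}{25564} = - \frac{1118916411}{25564}$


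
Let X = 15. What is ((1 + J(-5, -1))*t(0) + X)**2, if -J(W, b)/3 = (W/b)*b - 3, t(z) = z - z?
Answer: 225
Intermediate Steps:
t(z) = 0
J(W, b) = 9 - 3*W (J(W, b) = -3*((W/b)*b - 3) = -3*(W - 3) = -3*(-3 + W) = 9 - 3*W)
((1 + J(-5, -1))*t(0) + X)**2 = ((1 + (9 - 3*(-5)))*0 + 15)**2 = ((1 + (9 + 15))*0 + 15)**2 = ((1 + 24)*0 + 15)**2 = (25*0 + 15)**2 = (0 + 15)**2 = 15**2 = 225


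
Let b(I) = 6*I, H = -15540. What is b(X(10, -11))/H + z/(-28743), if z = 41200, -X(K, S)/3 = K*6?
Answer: -10153426/7444437 ≈ -1.3639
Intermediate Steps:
X(K, S) = -18*K (X(K, S) = -3*K*6 = -18*K)
b(X(10, -11))/H + z/(-28743) = (6*(-18*10))/(-15540) + 41200/(-28743) = (6*(-180))*(-1/15540) + 41200*(-1/28743) = -1080*(-1/15540) - 41200/28743 = 18/259 - 41200/28743 = -10153426/7444437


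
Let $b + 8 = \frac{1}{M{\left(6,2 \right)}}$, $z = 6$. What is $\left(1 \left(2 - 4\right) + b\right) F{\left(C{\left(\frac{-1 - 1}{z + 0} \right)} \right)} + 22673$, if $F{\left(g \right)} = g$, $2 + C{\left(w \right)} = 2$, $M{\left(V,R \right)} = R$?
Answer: $22673$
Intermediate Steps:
$C{\left(w \right)} = 0$ ($C{\left(w \right)} = -2 + 2 = 0$)
$b = - \frac{15}{2}$ ($b = -8 + \frac{1}{2} = - \frac{15}{2} \approx -7.5$)
$\left(1 \left(2 - 4\right) + b\right) F{\left(C{\left(\frac{-1 - 1}{z + 0} \right)} \right)} + 22673 = \left(1 \left(2 - 4\right) - \frac{15}{2}\right) 0 + 22673 = \left(1 \left(-2\right) - \frac{15}{2}\right) 0 + 22673 = \left(-2 - \frac{15}{2}\right) 0 + 22673 = \left(- \frac{19}{2}\right) 0 + 22673 = 0 + 22673 = 22673$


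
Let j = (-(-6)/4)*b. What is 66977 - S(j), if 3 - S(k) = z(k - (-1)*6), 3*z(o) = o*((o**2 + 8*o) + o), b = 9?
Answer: 564691/8 ≈ 70586.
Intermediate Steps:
j = 27/2 (j = -(-6)/4*9 = -1*(-3/2)*9 = (3/2)*9 = 27/2 ≈ 13.500)
z(o) = o*(o**2 + 9*o)/3 (z(o) = (o*((o**2 + 8*o) + o))/3 = (o*(o**2 + 9*o))/3 = o*(o**2 + 9*o)/3)
S(k) = 3 - (6 + k)**2*(15 + k)/3 (S(k) = 3 - (k - (-1)*6)**2*(9 + (k - (-1)*6))/3 = 3 - (k - 1*(-6))**2*(9 + (k - 1*(-6)))/3 = 3 - (k + 6)**2*(9 + (k + 6))/3 = 3 - (6 + k)**2*(9 + (6 + k))/3 = 3 - (6 + k)**2*(15 + k)/3)
66977 - S(j) = 66977 - (3 - (6 + 27/2)**2*(15 + 27/2)/3) = 66977 - (3 - 1/3*(39/2)**2*57/2) = 66977 - (3 - 1/3*1521/4*57/2) = 66977 - (3 - 28899/8) = 66977 - 1*(-28875/8) = 66977 + 28875/8 = 564691/8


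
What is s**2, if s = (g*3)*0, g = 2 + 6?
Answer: 0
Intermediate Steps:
g = 8
s = 0 (s = (8*3)*0 = 24*0 = 0)
s**2 = 0**2 = 0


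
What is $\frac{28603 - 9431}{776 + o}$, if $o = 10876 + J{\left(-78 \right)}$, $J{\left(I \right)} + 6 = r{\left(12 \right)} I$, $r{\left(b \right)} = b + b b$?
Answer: $- \frac{9586}{261} \approx -36.728$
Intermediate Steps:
$r{\left(b \right)} = b + b^{2}$
$J{\left(I \right)} = -6 + 156 I$ ($J{\left(I \right)} = -6 + 12 \left(1 + 12\right) I = -6 + 12 \cdot 13 I = -6 + 156 I$)
$o = -1298$ ($o = 10876 + \left(-6 + 156 \left(-78\right)\right) = 10876 - 12174 = -1298$)
$\frac{28603 - 9431}{776 + o} = \frac{28603 - 9431}{776 - 1298} = \frac{19172}{-522} = 19172 \left(- \frac{1}{522}\right) = - \frac{9586}{261}$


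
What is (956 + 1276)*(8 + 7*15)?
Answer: 252216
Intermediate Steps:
(956 + 1276)*(8 + 7*15) = 2232*(8 + 105) = 2232*113 = 252216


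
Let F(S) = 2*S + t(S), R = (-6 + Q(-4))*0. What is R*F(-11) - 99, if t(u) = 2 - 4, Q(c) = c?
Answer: -99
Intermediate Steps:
R = 0 (R = (-6 - 4)*0 = -10*0 = 0)
t(u) = -2
F(S) = -2 + 2*S (F(S) = 2*S - 2 = -2 + 2*S)
R*F(-11) - 99 = 0*(-2 + 2*(-11)) - 99 = 0*(-2 - 22) - 99 = 0*(-24) - 99 = 0 - 99 = -99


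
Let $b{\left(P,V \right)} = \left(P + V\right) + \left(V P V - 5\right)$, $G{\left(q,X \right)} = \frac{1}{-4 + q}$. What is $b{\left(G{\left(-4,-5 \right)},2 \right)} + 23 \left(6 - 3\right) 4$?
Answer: $\frac{2179}{8} \approx 272.38$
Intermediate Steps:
$b{\left(P,V \right)} = -5 + P + V + P V^{2}$ ($b{\left(P,V \right)} = \left(P + V\right) + \left(P V V - 5\right) = \left(P + V\right) + \left(P V^{2} - 5\right) = \left(P + V\right) + \left(-5 + P V^{2}\right) = -5 + P + V + P V^{2}$)
$b{\left(G{\left(-4,-5 \right)},2 \right)} + 23 \left(6 - 3\right) 4 = \left(-5 + \frac{1}{-4 - 4} + 2 + \frac{2^{2}}{-4 - 4}\right) + 23 \left(6 - 3\right) 4 = \left(-5 + \frac{1}{-8} + 2 + \frac{1}{-8} \cdot 4\right) + 23 \cdot 3 \cdot 4 = \left(-5 - \frac{1}{8} + 2 - \frac{1}{2}\right) + 23 \cdot 12 = \left(-5 - \frac{1}{8} + 2 - \frac{1}{2}\right) + 276 = - \frac{29}{8} + 276 = \frac{2179}{8}$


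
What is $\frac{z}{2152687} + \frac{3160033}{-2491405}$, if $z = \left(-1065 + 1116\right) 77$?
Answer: $- \frac{6792778211236}{5363215155235} \approx -1.2666$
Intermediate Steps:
$z = 3927$ ($z = 51 \cdot 77 = 3927$)
$\frac{z}{2152687} + \frac{3160033}{-2491405} = \frac{3927}{2152687} + \frac{3160033}{-2491405} = 3927 \cdot \frac{1}{2152687} + 3160033 \left(- \frac{1}{2491405}\right) = \frac{3927}{2152687} - \frac{3160033}{2491405} = - \frac{6792778211236}{5363215155235}$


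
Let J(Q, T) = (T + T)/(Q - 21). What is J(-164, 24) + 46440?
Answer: 8591352/185 ≈ 46440.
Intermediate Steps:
J(Q, T) = 2*T/(-21 + Q) (J(Q, T) = (2*T)/(-21 + Q) = 2*T/(-21 + Q))
J(-164, 24) + 46440 = 2*24/(-21 - 164) + 46440 = 2*24/(-185) + 46440 = 2*24*(-1/185) + 46440 = -48/185 + 46440 = 8591352/185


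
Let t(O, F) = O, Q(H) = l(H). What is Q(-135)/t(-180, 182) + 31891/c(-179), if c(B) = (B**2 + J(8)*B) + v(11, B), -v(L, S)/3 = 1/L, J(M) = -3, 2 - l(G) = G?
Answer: 2809909/12900780 ≈ 0.21781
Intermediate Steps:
l(G) = 2 - G
Q(H) = 2 - H
v(L, S) = -3/L
c(B) = -3/11 + B**2 - 3*B (c(B) = (B**2 - 3*B) - 3/11 = -3/11 + B**2 - 3*B)
Q(-135)/t(-180, 182) + 31891/c(-179) = (2 - 1*(-135))/(-180) + 31891/(-3/11 + (-179)**2 - 3*(-179)) = (2 + 135)*(-1/180) + 31891/(-3/11 + 32041 + 537) = 137*(-1/180) + 31891/(358355/11) = -137/180 + 31891*(11/358355) = -137/180 + 350801/358355 = 2809909/12900780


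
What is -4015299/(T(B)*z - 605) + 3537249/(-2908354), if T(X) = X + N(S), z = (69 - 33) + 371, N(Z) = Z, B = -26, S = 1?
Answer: 5819889681813/15676028060 ≈ 371.26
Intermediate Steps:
z = 407 (z = 36 + 371 = 407)
T(X) = 1 + X (T(X) = X + 1 = 1 + X)
-4015299/(T(B)*z - 605) + 3537249/(-2908354) = -4015299/((1 - 26)*407 - 605) + 3537249/(-2908354) = -4015299/(-25*407 - 605) + 3537249*(-1/2908354) = -4015299/(-10175 - 605) - 3537249/2908354 = -4015299/(-10780) - 3537249/2908354 = -4015299*(-1/10780) - 3537249/2908354 = 4015299/10780 - 3537249/2908354 = 5819889681813/15676028060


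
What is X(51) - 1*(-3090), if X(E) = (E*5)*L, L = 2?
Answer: 3600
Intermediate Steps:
X(E) = 10*E (X(E) = (E*5)*2 = (5*E)*2 = 10*E)
X(51) - 1*(-3090) = 10*51 - 1*(-3090) = 510 + 3090 = 3600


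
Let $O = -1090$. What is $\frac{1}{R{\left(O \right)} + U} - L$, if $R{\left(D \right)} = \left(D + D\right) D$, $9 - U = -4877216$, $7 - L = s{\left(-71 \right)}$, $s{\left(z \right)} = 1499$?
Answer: $\frac{10822110101}{7253425} \approx 1492.0$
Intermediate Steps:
$L = -1492$ ($L = 7 - 1499 = -1492$)
$U = 4877225$ ($U = 9 - -4877216 = 9 + 4877216 = 4877225$)
$R{\left(D \right)} = 2 D^{2}$ ($R{\left(D \right)} = 2 D D = 2 D^{2}$)
$\frac{1}{R{\left(O \right)} + U} - L = \frac{1}{2 \left(-1090\right)^{2} + 4877225} - -1492 = \frac{1}{2 \cdot 1188100 + 4877225} + 1492 = \frac{1}{2376200 + 4877225} + 1492 = \frac{1}{7253425} + 1492 = \frac{10822110101}{7253425}$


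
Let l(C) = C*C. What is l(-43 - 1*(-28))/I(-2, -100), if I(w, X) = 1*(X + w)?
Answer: -75/34 ≈ -2.2059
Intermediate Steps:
l(C) = C**2
I(w, X) = X + w
l(-43 - 1*(-28))/I(-2, -100) = (-43 - 1*(-28))**2/(-100 - 2) = (-43 + 28)**2/(-102) = (-15)**2*(-1/102) = 225*(-1/102) = -75/34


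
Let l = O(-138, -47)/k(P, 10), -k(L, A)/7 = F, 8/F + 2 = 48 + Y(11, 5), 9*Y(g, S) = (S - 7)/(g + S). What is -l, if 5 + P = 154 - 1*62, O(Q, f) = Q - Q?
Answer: 0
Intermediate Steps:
O(Q, f) = 0
Y(g, S) = (-7 + S)/(9*(S + g)) (Y(g, S) = ((S - 7)/(g + S))/9 = ((-7 + S)/(S + g))/9 = (-7 + S)/(9*(S + g)))
F = 576/3311 (F = 8/(-2 + (48 + (-7 + 5)/(9*(5 + 11)))) = 8/(-2 + (48 + (⅑)*(-2)/16)) = 8/(-2 + (48 + (⅑)*(1/16)*(-2))) = 8/(-2 + (48 - 1/72)) = 8/(-2 + 3455/72) = 8/(3311/72) = 8*(72/3311) = 576/3311 ≈ 0.17397)
P = 87 (P = -5 + (154 - 1*62) = -5 + (154 - 62) = -5 + 92 = 87)
k(L, A) = -576/473 (k(L, A) = -7*576/3311 = -576/473)
l = 0 (l = 0/(-576/473) = 0*(-473/576) = 0)
-l = -1*0 = 0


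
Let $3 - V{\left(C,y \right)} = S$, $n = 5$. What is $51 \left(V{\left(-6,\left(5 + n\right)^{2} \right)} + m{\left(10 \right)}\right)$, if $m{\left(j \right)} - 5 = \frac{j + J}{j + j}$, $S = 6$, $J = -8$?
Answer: $\frac{1071}{10} \approx 107.1$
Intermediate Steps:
$V{\left(C,y \right)} = -3$ ($V{\left(C,y \right)} = 3 - 6 = -3$)
$m{\left(j \right)} = 5 + \frac{-8 + j}{2 j}$ ($m{\left(j \right)} = 5 + \frac{j - 8}{j + j} = 5 + \frac{-8 + j}{2 j}$)
$51 \left(V{\left(-6,\left(5 + n\right)^{2} \right)} + m{\left(10 \right)}\right) = 51 \left(-3 + \left(\frac{11}{2} - \frac{4}{10}\right)\right) = 51 \left(-3 + \left(\frac{11}{2} - \frac{2}{5}\right)\right) = 51 \left(-3 + \frac{51}{10}\right) = 51 \cdot \frac{21}{10} = \frac{1071}{10}$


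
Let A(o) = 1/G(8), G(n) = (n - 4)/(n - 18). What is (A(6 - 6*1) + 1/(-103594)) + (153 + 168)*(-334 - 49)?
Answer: -6368208064/51797 ≈ -1.2295e+5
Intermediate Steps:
G(n) = (-4 + n)/(-18 + n)
A(o) = -5/2 (A(o) = 1/((-4 + 8)/(-18 + 8)) = 1/(4/(-10)) = 1/(-1/10*4) = 1/(-2/5) = -5/2)
(A(6 - 6*1) + 1/(-103594)) + (153 + 168)*(-334 - 49) = (-5/2 + 1/(-103594)) + (153 + 168)*(-334 - 49) = (-5/2 - 1/103594) + 321*(-383) = -129493/51797 - 122943 = -6368208064/51797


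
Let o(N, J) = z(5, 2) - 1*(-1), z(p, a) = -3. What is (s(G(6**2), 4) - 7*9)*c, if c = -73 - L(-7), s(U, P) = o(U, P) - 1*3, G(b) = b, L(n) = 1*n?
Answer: 4488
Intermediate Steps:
L(n) = n
o(N, J) = -2 (o(N, J) = -3 - 1*(-1) = -3 + 1 = -2)
s(U, P) = -5 (s(U, P) = -2 - 1*3 = -2 - 3 = -5)
c = -66 (c = -73 - 1*(-7) = -73 + 7 = -66)
(s(G(6**2), 4) - 7*9)*c = (-5 - 7*9)*(-66) = (-5 - 63)*(-66) = -68*(-66) = 4488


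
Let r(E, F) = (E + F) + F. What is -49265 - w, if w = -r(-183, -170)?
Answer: -49788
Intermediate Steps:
r(E, F) = E + 2*F
w = 523 (w = -(-183 + 2*(-170)) = -(-183 - 340) = -1*(-523) = 523)
-49265 - w = -49265 - 1*523 = -49265 - 523 = -49788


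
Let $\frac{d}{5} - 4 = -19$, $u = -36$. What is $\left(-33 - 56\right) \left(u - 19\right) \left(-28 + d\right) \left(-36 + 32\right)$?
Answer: $2016740$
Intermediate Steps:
$d = -75$ ($d = 20 + 5 \left(-19\right) = 20 - 95 = -75$)
$\left(-33 - 56\right) \left(u - 19\right) \left(-28 + d\right) \left(-36 + 32\right) = \left(-33 - 56\right) \left(-36 - 19\right) \left(-28 - 75\right) \left(-36 + 32\right) = \left(-89\right) \left(-55\right) \left(\left(-103\right) \left(-4\right)\right) = 4895 \cdot 412 = 2016740$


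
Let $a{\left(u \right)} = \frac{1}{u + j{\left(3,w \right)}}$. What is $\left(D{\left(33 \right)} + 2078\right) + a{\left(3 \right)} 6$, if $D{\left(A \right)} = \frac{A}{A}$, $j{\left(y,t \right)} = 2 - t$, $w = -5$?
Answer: $\frac{10398}{5} \approx 2079.6$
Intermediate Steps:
$a{\left(u \right)} = \frac{1}{7 + u}$ ($a{\left(u \right)} = \frac{1}{u + \left(2 - -5\right)} = \frac{1}{u + \left(2 + 5\right)} = \frac{1}{u + 7} = \frac{1}{7 + u}$)
$D{\left(A \right)} = 1$
$\left(D{\left(33 \right)} + 2078\right) + a{\left(3 \right)} 6 = \left(1 + 2078\right) + \frac{1}{7 + 3} \cdot 6 = 2079 + \frac{1}{10} \cdot 6 = 2079 + \frac{3}{5} = \frac{10398}{5}$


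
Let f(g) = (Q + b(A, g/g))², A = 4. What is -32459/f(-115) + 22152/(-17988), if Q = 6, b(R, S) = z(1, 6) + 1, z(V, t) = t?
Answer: -48968015/253331 ≈ -193.30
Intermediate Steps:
b(R, S) = 7 (b(R, S) = 6 + 1 = 7)
f(g) = 169 (f(g) = (6 + 7)² = 13² = 169)
-32459/f(-115) + 22152/(-17988) = -32459/169 + 22152/(-17988) = -32459*1/169 + 22152*(-1/17988) = -32459/169 - 1846/1499 = -48968015/253331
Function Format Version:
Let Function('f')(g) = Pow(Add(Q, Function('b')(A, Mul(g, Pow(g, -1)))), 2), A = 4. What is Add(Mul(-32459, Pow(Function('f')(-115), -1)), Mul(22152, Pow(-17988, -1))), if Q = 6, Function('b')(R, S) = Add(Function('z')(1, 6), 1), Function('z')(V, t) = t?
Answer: Rational(-48968015, 253331) ≈ -193.30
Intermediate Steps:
Function('b')(R, S) = 7 (Function('b')(R, S) = Add(6, 1) = 7)
Function('f')(g) = 169 (Function('f')(g) = Pow(Add(6, 7), 2) = Pow(13, 2) = 169)
Add(Mul(-32459, Pow(Function('f')(-115), -1)), Mul(22152, Pow(-17988, -1))) = Add(Mul(-32459, Pow(169, -1)), Mul(22152, Pow(-17988, -1))) = Add(Mul(-32459, Rational(1, 169)), Mul(22152, Rational(-1, 17988))) = Add(Rational(-32459, 169), Rational(-1846, 1499)) = Rational(-48968015, 253331)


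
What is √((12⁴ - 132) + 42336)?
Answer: 2*√15735 ≈ 250.88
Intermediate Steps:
√((12⁴ - 132) + 42336) = √((20736 - 132) + 42336) = √(20604 + 42336) = √62940 = 2*√15735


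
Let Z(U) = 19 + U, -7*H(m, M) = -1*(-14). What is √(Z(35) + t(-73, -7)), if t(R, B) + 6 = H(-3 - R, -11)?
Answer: √46 ≈ 6.7823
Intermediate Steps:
H(m, M) = -2 (H(m, M) = -(-1)*(-14)/7 = -⅐*14 = -2)
t(R, B) = -8 (t(R, B) = -6 - 2 = -8)
√(Z(35) + t(-73, -7)) = √((19 + 35) - 8) = √(54 - 8) = √46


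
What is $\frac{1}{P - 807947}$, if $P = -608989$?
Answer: $- \frac{1}{1416936} \approx -7.0575 \cdot 10^{-7}$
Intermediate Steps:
$\frac{1}{P - 807947} = \frac{1}{-608989 - 807947} = \frac{1}{-1416936} = - \frac{1}{1416936}$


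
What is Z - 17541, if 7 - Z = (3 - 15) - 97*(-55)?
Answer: -22857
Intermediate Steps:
Z = -5316 (Z = 7 - ((3 - 15) - 97*(-55)) = 7 - (-12 + 5335) = 7 - 1*5323 = 7 - 5323 = -5316)
Z - 17541 = -5316 - 17541 = -22857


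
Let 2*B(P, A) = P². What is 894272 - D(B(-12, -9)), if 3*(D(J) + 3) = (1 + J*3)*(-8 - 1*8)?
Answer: 2686297/3 ≈ 8.9543e+5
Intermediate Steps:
B(P, A) = P²/2
D(J) = -25/3 - 16*J (D(J) = -3 + ((1 + J*3)*(-8 - 1*8))/3 = -3 + ((1 + 3*J)*(-8 - 8))/3 = -3 + ((1 + 3*J)*(-16))/3 = -3 + (-16 - 48*J)/3 = -3 + (-16/3 - 16*J) = -25/3 - 16*J)
894272 - D(B(-12, -9)) = 894272 - (-25/3 - 8*(-12)²) = 894272 - (-25/3 - 8*144) = 894272 - (-25/3 - 16*72) = 894272 - (-25/3 - 1152) = 894272 - 1*(-3481/3) = 894272 + 3481/3 = 2686297/3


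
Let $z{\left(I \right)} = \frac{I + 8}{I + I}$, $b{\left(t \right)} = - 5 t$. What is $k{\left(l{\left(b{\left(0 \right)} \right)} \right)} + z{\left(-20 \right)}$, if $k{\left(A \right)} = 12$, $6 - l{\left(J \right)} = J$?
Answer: $\frac{123}{10} \approx 12.3$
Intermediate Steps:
$l{\left(J \right)} = 6 - J$
$z{\left(I \right)} = \frac{8 + I}{2 I}$
$k{\left(l{\left(b{\left(0 \right)} \right)} \right)} + z{\left(-20 \right)} = 12 + \frac{8 - 20}{2 \left(-20\right)} = 12 + \frac{1}{2} \left(- \frac{1}{20}\right) \left(-12\right) = 12 + \frac{3}{10} = \frac{123}{10}$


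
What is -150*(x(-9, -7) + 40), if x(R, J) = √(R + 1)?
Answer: -6000 - 300*I*√2 ≈ -6000.0 - 424.26*I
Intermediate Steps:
x(R, J) = √(1 + R)
-150*(x(-9, -7) + 40) = -150*(√(1 - 9) + 40) = -150*(√(-8) + 40) = -150*(2*I*√2 + 40) = -150*(40 + 2*I*√2) = -6000 - 300*I*√2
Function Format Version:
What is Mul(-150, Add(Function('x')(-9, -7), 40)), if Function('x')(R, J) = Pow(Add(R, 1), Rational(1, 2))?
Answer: Add(-6000, Mul(-300, I, Pow(2, Rational(1, 2)))) ≈ Add(-6000.0, Mul(-424.26, I))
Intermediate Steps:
Function('x')(R, J) = Pow(Add(1, R), Rational(1, 2))
Mul(-150, Add(Function('x')(-9, -7), 40)) = Mul(-150, Add(Pow(Add(1, -9), Rational(1, 2)), 40)) = Mul(-150, Add(Pow(-8, Rational(1, 2)), 40)) = Mul(-150, Add(Mul(2, I, Pow(2, Rational(1, 2))), 40)) = Mul(-150, Add(40, Mul(2, I, Pow(2, Rational(1, 2))))) = Add(-6000, Mul(-300, I, Pow(2, Rational(1, 2))))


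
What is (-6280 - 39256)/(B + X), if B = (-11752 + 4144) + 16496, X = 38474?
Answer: -22768/23681 ≈ -0.96145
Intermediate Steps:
B = 8888 (B = -7608 + 16496 = 8888)
(-6280 - 39256)/(B + X) = (-6280 - 39256)/(8888 + 38474) = -45536/47362 = -45536*1/47362 = -22768/23681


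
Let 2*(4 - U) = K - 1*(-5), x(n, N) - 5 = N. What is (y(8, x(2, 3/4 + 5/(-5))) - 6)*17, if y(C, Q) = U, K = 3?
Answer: -102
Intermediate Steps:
x(n, N) = 5 + N
U = 0 (U = 4 - (3 - 1*(-5))/2 = 4 - (3 + 5)/2 = 4 - 1/2*8 = 4 - 4 = 0)
y(C, Q) = 0
(y(8, x(2, 3/4 + 5/(-5))) - 6)*17 = (0 - 6)*17 = -6*17 = -102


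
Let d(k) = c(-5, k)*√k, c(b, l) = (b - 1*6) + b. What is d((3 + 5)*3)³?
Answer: -196608*√6 ≈ -4.8159e+5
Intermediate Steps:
c(b, l) = -6 + 2*b (c(b, l) = (b - 6) + b = (-6 + b) + b = -6 + 2*b)
d(k) = -16*√k (d(k) = (-6 + 2*(-5))*√k = (-6 - 10)*√k = -16*√k)
d((3 + 5)*3)³ = (-16*√3*√(3 + 5))³ = (-16*2*√6)³ = (-32*√6)³ = -196608*√6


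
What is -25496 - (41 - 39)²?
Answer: -25500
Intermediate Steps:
-25496 - (41 - 39)² = -25496 - 1*2² = -25496 - 1*4 = -25496 - 4 = -25500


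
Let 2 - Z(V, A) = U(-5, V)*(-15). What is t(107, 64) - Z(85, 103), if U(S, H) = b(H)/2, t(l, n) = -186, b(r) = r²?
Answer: -108751/2 ≈ -54376.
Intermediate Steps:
U(S, H) = H²/2
Z(V, A) = 2 + 15*V²/2 (Z(V, A) = 2 - V²/2*(-15) = 2 - (-15)*V²/2 = 2 + 15*V²/2)
t(107, 64) - Z(85, 103) = -186 - (2 + (15/2)*85²) = -186 - (2 + (15/2)*7225) = -186 - (2 + 108375/2) = -186 - 1*108379/2 = -186 - 108379/2 = -108751/2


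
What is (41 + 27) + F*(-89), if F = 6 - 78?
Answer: 6476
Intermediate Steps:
F = -72
(41 + 27) + F*(-89) = (41 + 27) - 72*(-89) = 68 + 6408 = 6476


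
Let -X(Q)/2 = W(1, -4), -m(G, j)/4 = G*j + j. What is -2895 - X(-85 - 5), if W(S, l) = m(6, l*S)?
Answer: -2671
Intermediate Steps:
m(G, j) = -4*j - 4*G*j (m(G, j) = -4*(G*j + j) = -4*(j + G*j) = -4*j - 4*G*j)
W(S, l) = -28*S*l (W(S, l) = -4*l*S*(1 + 6) = -4*S*l*7 = -28*S*l)
X(Q) = -224 (X(Q) = -(-56)*(-4) = -2*112 = -224)
-2895 - X(-85 - 5) = -2895 - 1*(-224) = -2895 + 224 = -2671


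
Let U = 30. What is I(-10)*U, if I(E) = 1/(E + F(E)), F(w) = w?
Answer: -3/2 ≈ -1.5000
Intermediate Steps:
I(E) = 1/(2*E) (I(E) = 1/(E + E) = 1/(2*E))
I(-10)*U = ((½)/(-10))*30 = ((½)*(-⅒))*30 = -1/20*30 = -3/2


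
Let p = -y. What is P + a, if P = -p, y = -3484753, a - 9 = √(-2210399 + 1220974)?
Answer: -3484744 + 5*I*√39577 ≈ -3.4847e+6 + 994.7*I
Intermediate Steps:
a = 9 + 5*I*√39577 (a = 9 + √(-2210399 + 1220974) = 9 + √(-989425) = 9 + 5*I*√39577 ≈ 9.0 + 994.7*I)
p = 3484753 (p = -1*(-3484753) = 3484753)
P = -3484753 (P = -1*3484753 = -3484753)
P + a = -3484753 + (9 + 5*I*√39577) = -3484744 + 5*I*√39577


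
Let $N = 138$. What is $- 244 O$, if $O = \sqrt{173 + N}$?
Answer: $- 244 \sqrt{311} \approx -4303.0$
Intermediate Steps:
$O = \sqrt{311}$ ($O = \sqrt{173 + 138} = \sqrt{311} \approx 17.635$)
$- 244 O = - 244 \sqrt{311}$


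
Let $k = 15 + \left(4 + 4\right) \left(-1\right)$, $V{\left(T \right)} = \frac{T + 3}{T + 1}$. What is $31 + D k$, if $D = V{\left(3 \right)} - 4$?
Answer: $\frac{27}{2} \approx 13.5$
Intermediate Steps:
$V{\left(T \right)} = \frac{3 + T}{1 + T}$
$k = 7$ ($k = 15 + 8 \left(-1\right) = 15 - 8 = 7$)
$D = - \frac{5}{2}$ ($D = \frac{3 + 3}{1 + 3} - 4 = \frac{1}{4} \cdot 6 - 4 = \frac{3}{2} - 4 = - \frac{5}{2} \approx -2.5$)
$31 + D k = 31 - \frac{35}{2} = \frac{27}{2}$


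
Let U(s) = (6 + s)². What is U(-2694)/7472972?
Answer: 1806336/1868243 ≈ 0.96686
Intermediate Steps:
U(-2694)/7472972 = (6 - 2694)²/7472972 = (-2688)²*(1/7472972) = 7225344*(1/7472972) = 1806336/1868243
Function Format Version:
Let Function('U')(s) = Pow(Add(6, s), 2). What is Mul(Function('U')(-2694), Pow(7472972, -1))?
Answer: Rational(1806336, 1868243) ≈ 0.96686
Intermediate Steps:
Mul(Function('U')(-2694), Pow(7472972, -1)) = Mul(Pow(Add(6, -2694), 2), Pow(7472972, -1)) = Mul(Pow(-2688, 2), Rational(1, 7472972)) = Mul(7225344, Rational(1, 7472972)) = Rational(1806336, 1868243)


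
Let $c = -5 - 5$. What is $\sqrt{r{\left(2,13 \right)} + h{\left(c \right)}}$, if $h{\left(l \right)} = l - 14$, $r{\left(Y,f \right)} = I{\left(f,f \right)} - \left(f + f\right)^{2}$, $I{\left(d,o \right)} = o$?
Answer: $i \sqrt{687} \approx 26.211 i$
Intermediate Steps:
$r{\left(Y,f \right)} = f - 4 f^{2}$ ($r{\left(Y,f \right)} = f - \left(f + f\right)^{2} = f - \left(2 f\right)^{2} = f - 4 f^{2}$)
$c = -10$ ($c = -5 - 5 = -10$)
$h{\left(l \right)} = -14 + l$
$\sqrt{r{\left(2,13 \right)} + h{\left(c \right)}} = \sqrt{13 \left(1 - 52\right) - 24} = \sqrt{13 \left(-51\right) - 24} = \sqrt{-663 - 24} = \sqrt{-687} = i \sqrt{687}$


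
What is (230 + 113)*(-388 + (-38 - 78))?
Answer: -172872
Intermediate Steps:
(230 + 113)*(-388 + (-38 - 78)) = 343*(-388 - 116) = 343*(-504) = -172872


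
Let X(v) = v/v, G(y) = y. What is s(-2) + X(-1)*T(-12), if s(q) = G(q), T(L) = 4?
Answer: 2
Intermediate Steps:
X(v) = 1
s(q) = q
s(-2) + X(-1)*T(-12) = -2 + 1*4 = -2 + 4 = 2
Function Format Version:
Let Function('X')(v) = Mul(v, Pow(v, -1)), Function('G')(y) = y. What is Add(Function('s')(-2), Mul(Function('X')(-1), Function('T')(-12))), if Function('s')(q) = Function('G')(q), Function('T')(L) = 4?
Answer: 2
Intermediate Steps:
Function('X')(v) = 1
Function('s')(q) = q
Add(Function('s')(-2), Mul(Function('X')(-1), Function('T')(-12))) = Add(-2, Mul(1, 4)) = Add(-2, 4) = 2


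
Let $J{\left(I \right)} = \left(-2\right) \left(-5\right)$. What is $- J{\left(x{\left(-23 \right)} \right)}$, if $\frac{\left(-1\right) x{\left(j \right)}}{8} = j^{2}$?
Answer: $-10$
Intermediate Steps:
$x{\left(j \right)} = - 8 j^{2}$
$J{\left(I \right)} = 10$
$- J{\left(x{\left(-23 \right)} \right)} = \left(-1\right) 10 = -10$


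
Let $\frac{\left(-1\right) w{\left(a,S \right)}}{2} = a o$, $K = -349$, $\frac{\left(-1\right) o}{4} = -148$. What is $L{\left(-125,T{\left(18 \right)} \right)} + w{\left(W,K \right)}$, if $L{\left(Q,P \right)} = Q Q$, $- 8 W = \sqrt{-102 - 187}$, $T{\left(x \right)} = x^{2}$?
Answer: $15625 + 2516 i \approx 15625.0 + 2516.0 i$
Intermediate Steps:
$o = 592$ ($o = \left(-4\right) \left(-148\right) = 592$)
$W = - \frac{17 i}{8}$ ($W = - \frac{\sqrt{-102 - 187}}{8} = - \frac{\sqrt{-289}}{8} = - \frac{17 i}{8} \approx - 2.125 i$)
$w{\left(a,S \right)} = - 1184 a$ ($w{\left(a,S \right)} = - 2 a 592 = - 2 \cdot 592 a = - 1184 a$)
$L{\left(Q,P \right)} = Q^{2}$
$L{\left(-125,T{\left(18 \right)} \right)} + w{\left(W,K \right)} = \left(-125\right)^{2} - 1184 \left(- \frac{17 i}{8}\right) = 15625 + 2516 i$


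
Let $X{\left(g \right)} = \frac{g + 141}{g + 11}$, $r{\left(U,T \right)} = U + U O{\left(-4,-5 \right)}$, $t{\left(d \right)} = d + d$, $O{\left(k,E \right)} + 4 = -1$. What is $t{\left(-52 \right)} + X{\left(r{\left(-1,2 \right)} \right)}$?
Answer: $- \frac{283}{3} \approx -94.333$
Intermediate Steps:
$O{\left(k,E \right)} = -5$ ($O{\left(k,E \right)} = -4 - 1 = -5$)
$t{\left(d \right)} = 2 d$
$r{\left(U,T \right)} = - 4 U$ ($r{\left(U,T \right)} = U + U \left(-5\right) = U - 5 U = - 4 U$)
$X{\left(g \right)} = \frac{141 + g}{11 + g}$
$t{\left(-52 \right)} + X{\left(r{\left(-1,2 \right)} \right)} = 2 \left(-52\right) + \frac{141 - -4}{11 - -4} = -104 + \frac{141 + 4}{11 + 4} = -104 + \frac{1}{15} \cdot 145 = -104 + \frac{29}{3} = - \frac{283}{3}$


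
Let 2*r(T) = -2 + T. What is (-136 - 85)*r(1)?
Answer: 221/2 ≈ 110.50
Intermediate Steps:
r(T) = -1 + T/2 (r(T) = (-2 + T)/2 = -1 + T/2)
(-136 - 85)*r(1) = (-136 - 85)*(-1 + (½)*1) = -221*(-1 + ½) = -221*(-½) = 221/2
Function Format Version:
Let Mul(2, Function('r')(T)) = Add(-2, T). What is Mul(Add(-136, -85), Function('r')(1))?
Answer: Rational(221, 2) ≈ 110.50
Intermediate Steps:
Function('r')(T) = Add(-1, Mul(Rational(1, 2), T)) (Function('r')(T) = Mul(Rational(1, 2), Add(-2, T)) = Add(-1, Mul(Rational(1, 2), T)))
Mul(Add(-136, -85), Function('r')(1)) = Mul(Add(-136, -85), Add(-1, Mul(Rational(1, 2), 1))) = Mul(-221, Add(-1, Rational(1, 2))) = Mul(-221, Rational(-1, 2)) = Rational(221, 2)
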